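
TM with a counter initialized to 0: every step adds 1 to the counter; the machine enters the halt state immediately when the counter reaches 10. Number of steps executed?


Counter starts at 0. Counting sequence:
  Step 1: counter = 1
  Step 2: counter = 2
  Step 3: counter = 3
  Step 4: counter = 4
  Step 5: counter = 5
  Step 6: counter = 6
  ...
  Step 10: counter = 10
Counter reached 10 -> halt
Total steps = 10

10


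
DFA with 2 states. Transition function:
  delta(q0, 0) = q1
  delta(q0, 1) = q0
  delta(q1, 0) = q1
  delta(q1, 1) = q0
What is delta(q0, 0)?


Looking up transition function:
delta(q0, 0) in the table
Row: q0, Column: 0
Result: q1

q1


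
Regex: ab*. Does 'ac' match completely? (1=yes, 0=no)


Pattern: ab*
String: 'ac'
Pattern requires: exactly one 'a' followed by zero or more 'b's
First char is 'a' -> OK
Rest 'c': all b's? No
Result: 0

0


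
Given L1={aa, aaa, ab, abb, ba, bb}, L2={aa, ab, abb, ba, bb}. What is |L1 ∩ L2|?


L1 = {aa, aaa, ab, abb, ba, bb}
L2 = {aa, ab, abb, ba, bb}
Checking each string in L1 against L2:
  'aa': in L2? Yes
  'aaa': in L2? No
  'ab': in L2? Yes
  'abb': in L2? Yes
  'ba': in L2? Yes
  'bb': in L2? Yes
Intersection = {aa, ab, abb, ba, bb}
|L1 ∩ L2| = 5

5


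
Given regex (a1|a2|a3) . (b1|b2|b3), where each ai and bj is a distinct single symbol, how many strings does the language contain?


First group: 3 alternatives
Second group: 3 alternatives
Concatenation: each choice from group 1 pairs with each from group 2
Total = 3 x 3 = 9

9


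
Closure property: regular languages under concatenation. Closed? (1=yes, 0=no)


Regular languages are closed under:
- Union (DFA product construction)
- Intersection (DFA product construction)
- Complement (swap accept/reject states)
- Concatenation (NFA construction)
- Kleene star (NFA construction)
concatenation is in this list
Therefore: closed

1


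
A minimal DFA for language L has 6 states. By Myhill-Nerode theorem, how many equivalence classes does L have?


Myhill-Nerode theorem:
Number of equivalence classes = number of states in minimal DFA
Minimal DFA states = 6
Therefore equivalence classes = 6

6


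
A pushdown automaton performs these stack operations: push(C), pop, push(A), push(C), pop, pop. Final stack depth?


Tracing stack operations:
  push(C) -> stack = [C], depth=1
  pop -> removed C, stack = [], depth=0
  push(A) -> stack = [A], depth=1
  push(C) -> stack = [A,C], depth=2
  pop -> removed C, stack = [A], depth=1
  pop -> removed A, stack = [], depth=0
Final depth = 0

0


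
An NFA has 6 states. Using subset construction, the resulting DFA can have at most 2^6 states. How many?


NFA has 6 states
Subset construction: each DFA state = subset of NFA states
Maximum subsets = 2^6
2^6 = 64

64


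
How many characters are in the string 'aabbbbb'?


String: 'aabbbbb'
Counting characters:
  'a' appears 2 time(s)
  'b' appears 5 time(s)
Total length = 2 + 5 = 7

7


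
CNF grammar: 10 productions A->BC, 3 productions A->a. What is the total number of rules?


CNF allows two rule forms:
  A -> BC (binary): 10 rules
  A -> a (terminal): 3 rules
Total = 10 + 3 = 13

13


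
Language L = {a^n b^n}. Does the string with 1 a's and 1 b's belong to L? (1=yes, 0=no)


Language requires equal numbers of a's and b's
PDA pushes for each 'a', pops for each 'b'
Number of a's = 1
Number of b's = 1
1 == 1 -> Accept

1


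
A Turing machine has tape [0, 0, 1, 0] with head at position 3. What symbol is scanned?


Tape: [0, 0, 1, 0]
Positions: 0 1 2 3
Values:    0 0 1 0
Head at position 3
tape[3] = 0

0


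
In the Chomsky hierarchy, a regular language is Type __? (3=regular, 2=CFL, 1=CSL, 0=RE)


Chomsky hierarchy levels:
  Type 3: Regular (DFA/NFA/regex)
  Type 2: Context-free (PDA)
  Type 1: Context-sensitive
  Type 0: Recursively enumerable (TM)
'regular' corresponds to Type 3

3


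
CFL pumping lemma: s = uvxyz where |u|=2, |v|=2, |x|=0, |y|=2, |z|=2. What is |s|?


|s| = |u| + |v| + |x| + |y| + |z|
= 2 + 2 + 0 + 2 + 2
= 4 + 0 + 4
= 4 + 4
= 8

8


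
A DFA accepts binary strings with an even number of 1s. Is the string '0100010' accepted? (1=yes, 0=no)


DFA has 2 states: q_even (start, accept=yes) and q_odd
Processing string '0100010' character by character:
  Position 0: read '0', 1-count=0 -> q_even (no change)
  Position 1: read '1', 1-count=1 -> q_odd
  Position 2: read '0', 1-count=1 -> q_odd (no change)
  Position 3: read '0', 1-count=1 -> q_odd (no change)
  Position 4: read '0', 1-count=1 -> q_odd (no change)
  Position 5: read '1', 1-count=2 -> q_even
  Position 6: read '0', 1-count=2 -> q_even (no change)
Final state: q_even, total 1s = 2 (even); the DFA requires an even count -> accept

1


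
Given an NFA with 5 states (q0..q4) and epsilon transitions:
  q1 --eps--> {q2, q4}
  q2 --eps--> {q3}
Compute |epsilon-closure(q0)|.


Starting from q0
Initialize closure = {q0}
q0 has no outgoing epsilon transitions -> nothing to add
Final closure: {q0}
Size = 1

1


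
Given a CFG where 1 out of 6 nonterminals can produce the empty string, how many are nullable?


Nonterminals: {S, A, B, C, D, E}
A nonterminal is nullable if it can derive epsilon
Counting nullable nonterminals: 1
Total nullable = 1

1


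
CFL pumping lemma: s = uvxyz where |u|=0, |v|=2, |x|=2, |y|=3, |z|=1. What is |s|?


|s| = |u| + |v| + |x| + |y| + |z|
= 0 + 2 + 2 + 3 + 1
= 2 + 2 + 4
= 4 + 4
= 8

8


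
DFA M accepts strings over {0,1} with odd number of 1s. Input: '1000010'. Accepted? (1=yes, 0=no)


DFA has 2 states: q_even (start, accept=no) and q_odd
Processing string '1000010' character by character:
  Position 0: read '1', 1-count=1 -> q_odd
  Position 1: read '0', 1-count=1 -> q_odd (no change)
  Position 2: read '0', 1-count=1 -> q_odd (no change)
  Position 3: read '0', 1-count=1 -> q_odd (no change)
  Position 4: read '0', 1-count=1 -> q_odd (no change)
  Position 5: read '1', 1-count=2 -> q_even
  Position 6: read '0', 1-count=2 -> q_even (no change)
Final state: q_even, total 1s = 2 (even); the DFA requires an odd count -> reject

0


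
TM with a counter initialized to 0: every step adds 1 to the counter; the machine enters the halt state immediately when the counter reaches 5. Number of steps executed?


Counter starts at 0. Counting sequence:
  Step 1: counter = 1
  Step 2: counter = 2
  Step 3: counter = 3
  Step 4: counter = 4
  Step 5: counter = 5
Counter reached 5 -> halt
Total steps = 5

5


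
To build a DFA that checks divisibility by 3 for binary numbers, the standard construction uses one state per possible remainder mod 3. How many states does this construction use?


Divisibility by 3 is tracked via the remainder mod 3: 0, 1, ..., 2
The construction assigns one state to each remainder
Number of remainders = 3

3


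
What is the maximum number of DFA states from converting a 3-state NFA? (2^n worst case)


NFA has 3 states
Subset construction: each DFA state = subset of NFA states
Maximum subsets = 2^3
2^3 = 8

8


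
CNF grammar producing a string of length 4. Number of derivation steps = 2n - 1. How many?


Chomsky Normal Form derivation:
String length n = 4
Each step either:
  - Splits a nonterminal into two (n-1 such steps)
  - Converts a nonterminal to terminal (n such steps)
Total = (n-1) + n = 2n - 1
= 2(4) - 1
= 8 - 1
= 7

7


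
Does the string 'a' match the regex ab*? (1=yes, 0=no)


Pattern: ab*
String: 'a'
Pattern requires: exactly one 'a' followed by zero or more 'b's
First char is 'a' -> OK
Rest '': all b's? Yes
Result: 1

1


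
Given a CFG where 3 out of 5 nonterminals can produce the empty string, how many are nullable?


Nonterminals: {S, A, B, C, D}
A nonterminal is nullable if it can derive epsilon
Counting nullable nonterminals: 3
Total nullable = 3

3


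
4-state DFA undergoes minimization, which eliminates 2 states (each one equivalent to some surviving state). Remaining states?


Original DFA: 4 states
Redundant states removed: 2
Minimized states = original - removed
= 4 - 2
= 2

2


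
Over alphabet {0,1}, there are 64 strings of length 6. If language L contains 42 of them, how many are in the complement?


Alphabet: {0,1}
String length: 6
Total strings of length 6 = 2^6 = 64
Strings in L = 42
Complement = total - |L|
= 64 - 42
= 22

22


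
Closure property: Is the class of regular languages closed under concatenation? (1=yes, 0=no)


Regular languages are closed under all standard operations:
- Union: Yes (product construction)
- Intersection: Yes (product construction)
- Complement: Yes (swap accept/reject)
- Concatenation: Yes (NFA construction)
Operation: concatenation -> Closed

1


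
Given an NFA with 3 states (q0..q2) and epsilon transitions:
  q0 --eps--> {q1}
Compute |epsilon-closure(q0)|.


Starting from q0
Initialize closure = {q0}
Follow epsilon from q0 -> add q1
Final closure: {q0, q1}
Size = 2

2


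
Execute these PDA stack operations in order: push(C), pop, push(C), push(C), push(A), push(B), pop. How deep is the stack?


Tracing stack operations:
  push(C) -> stack = [C], depth=1
  pop -> removed C, stack = [], depth=0
  push(C) -> stack = [C], depth=1
  push(C) -> stack = [C,C], depth=2
  push(A) -> stack = [C,C,A], depth=3
  push(B) -> stack = [C,C,A,B], depth=4
  pop -> removed B, stack = [C,C,A], depth=3
Final depth = 3

3


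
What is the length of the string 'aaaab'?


String: 'aaaab'
Counting characters:
  'a' appears 4 time(s)
  'b' appears 1 time(s)
Total length = 4 + 1 = 5

5


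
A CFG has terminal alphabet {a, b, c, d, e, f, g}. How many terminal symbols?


Terminal symbols: a, b, c, d, e, f, g
Counting each: a (#1), b (#2), c (#3), d (#4), e (#5), f (#6), g (#7)
Total = 7

7


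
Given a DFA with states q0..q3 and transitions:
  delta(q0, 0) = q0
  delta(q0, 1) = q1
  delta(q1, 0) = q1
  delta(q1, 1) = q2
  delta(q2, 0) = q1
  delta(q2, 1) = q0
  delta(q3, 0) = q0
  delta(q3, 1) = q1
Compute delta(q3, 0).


Looking up transition function:
delta(q3, 0) in the table
Row: q3, Column: 0
Result: q0

q0


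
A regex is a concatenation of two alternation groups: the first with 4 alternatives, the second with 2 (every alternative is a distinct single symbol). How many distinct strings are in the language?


First group: 4 alternatives
Second group: 2 alternatives
Concatenation: each choice from group 1 pairs with each from group 2
Total = 4 x 2 = 8

8


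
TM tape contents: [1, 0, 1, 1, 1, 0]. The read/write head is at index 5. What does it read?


Tape: [1, 0, 1, 1, 1, 0]
Positions: 0 1 2 3 4 5
Values:    1 0 1 1 1 0
Head at position 5
tape[5] = 0

0


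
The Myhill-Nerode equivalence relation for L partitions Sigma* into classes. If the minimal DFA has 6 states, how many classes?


Myhill-Nerode theorem:
Number of equivalence classes = number of states in minimal DFA
Minimal DFA states = 6
Therefore equivalence classes = 6

6


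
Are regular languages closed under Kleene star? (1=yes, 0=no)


Regular languages are closed under:
- Union (DFA product construction)
- Intersection (DFA product construction)
- Complement (swap accept/reject states)
- Concatenation (NFA construction)
- Kleene star (NFA construction)
Kleene star is in this list
Therefore: closed

1


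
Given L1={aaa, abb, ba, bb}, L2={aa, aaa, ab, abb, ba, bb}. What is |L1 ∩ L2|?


L1 = {aaa, abb, ba, bb}
L2 = {aa, aaa, ab, abb, ba, bb}
Checking each string in L1 against L2:
  'aaa': in L2? Yes
  'abb': in L2? Yes
  'ba': in L2? Yes
  'bb': in L2? Yes
Intersection = {aaa, abb, ba, bb}
|L1 ∩ L2| = 4

4


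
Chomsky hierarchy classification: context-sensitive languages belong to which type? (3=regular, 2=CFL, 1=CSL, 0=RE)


Chomsky hierarchy levels:
  Type 3: Regular (DFA/NFA/regex)
  Type 2: Context-free (PDA)
  Type 1: Context-sensitive
  Type 0: Recursively enumerable (TM)
'context-sensitive' corresponds to Type 1

1


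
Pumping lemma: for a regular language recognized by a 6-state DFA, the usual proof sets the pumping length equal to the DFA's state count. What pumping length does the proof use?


Pumping lemma for regular languages (standard proof):
Take p = |Q|, the number of DFA states.
Any string of length >= |Q| passes through |Q|+1 states while reading its first |Q| symbols,
so by pigeonhole some state repeats, giving the loop that can be pumped.
Here |Q| = 6
Therefore the proof uses p = 6

6


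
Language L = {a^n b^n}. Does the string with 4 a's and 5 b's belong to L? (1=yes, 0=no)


Language requires equal numbers of a's and b's
PDA pushes for each 'a', pops for each 'b'
Number of a's = 4
Number of b's = 5
4 != 5 -> Reject

0


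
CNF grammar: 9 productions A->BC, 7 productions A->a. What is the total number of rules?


CNF allows two rule forms:
  A -> BC (binary): 9 rules
  A -> a (terminal): 7 rules
Total = 9 + 7 = 16

16


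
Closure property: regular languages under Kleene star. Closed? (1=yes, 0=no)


Regular languages are closed under:
- Union (DFA product construction)
- Intersection (DFA product construction)
- Complement (swap accept/reject states)
- Concatenation (NFA construction)
- Kleene star (NFA construction)
Kleene star is in this list
Therefore: closed

1


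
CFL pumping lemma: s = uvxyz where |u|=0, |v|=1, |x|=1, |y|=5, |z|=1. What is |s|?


|s| = |u| + |v| + |x| + |y| + |z|
= 0 + 1 + 1 + 5 + 1
= 1 + 1 + 6
= 2 + 6
= 8

8


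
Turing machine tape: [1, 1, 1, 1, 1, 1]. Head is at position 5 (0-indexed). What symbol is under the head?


Tape: [1, 1, 1, 1, 1, 1]
Positions: 0 1 2 3 4 5
Values:    1 1 1 1 1 1
Head at position 5
tape[5] = 1

1


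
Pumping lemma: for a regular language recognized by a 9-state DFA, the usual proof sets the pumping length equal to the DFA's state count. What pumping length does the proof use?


Pumping lemma for regular languages (standard proof):
Take p = |Q|, the number of DFA states.
Any string of length >= |Q| passes through |Q|+1 states while reading its first |Q| symbols,
so by pigeonhole some state repeats, giving the loop that can be pumped.
Here |Q| = 9
Therefore the proof uses p = 9

9


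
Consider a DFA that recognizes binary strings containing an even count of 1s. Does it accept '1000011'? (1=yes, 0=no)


DFA has 2 states: q_even (start, accept=yes) and q_odd
Processing string '1000011' character by character:
  Position 0: read '1', 1-count=1 -> q_odd
  Position 1: read '0', 1-count=1 -> q_odd (no change)
  Position 2: read '0', 1-count=1 -> q_odd (no change)
  Position 3: read '0', 1-count=1 -> q_odd (no change)
  Position 4: read '0', 1-count=1 -> q_odd (no change)
  Position 5: read '1', 1-count=2 -> q_even
  Position 6: read '1', 1-count=3 -> q_odd
Final state: q_odd, total 1s = 3 (odd); the DFA requires an even count -> reject

0


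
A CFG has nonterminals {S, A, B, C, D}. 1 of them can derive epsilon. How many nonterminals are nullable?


Nonterminals: {S, A, B, C, D}
A nonterminal is nullable if it can derive epsilon
Counting nullable nonterminals: 1
Total nullable = 1

1


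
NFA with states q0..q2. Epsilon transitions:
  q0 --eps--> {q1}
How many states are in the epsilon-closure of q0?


Starting from q0
Initialize closure = {q0}
Follow epsilon from q0 -> add q1
Final closure: {q0, q1}
Size = 2

2


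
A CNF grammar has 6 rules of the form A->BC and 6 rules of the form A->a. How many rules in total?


CNF allows two rule forms:
  A -> BC (binary): 6 rules
  A -> a (terminal): 6 rules
Total = 6 + 6 = 12

12


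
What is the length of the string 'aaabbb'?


String: 'aaabbb'
Counting characters:
  'a' appears 3 time(s)
  'b' appears 3 time(s)
Total length = 3 + 3 = 6

6


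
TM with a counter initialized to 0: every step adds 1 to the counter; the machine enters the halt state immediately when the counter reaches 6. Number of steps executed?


Counter starts at 0. Counting sequence:
  Step 1: counter = 1
  Step 2: counter = 2
  Step 3: counter = 3
  Step 4: counter = 4
  Step 5: counter = 5
  Step 6: counter = 6
Counter reached 6 -> halt
Total steps = 6

6


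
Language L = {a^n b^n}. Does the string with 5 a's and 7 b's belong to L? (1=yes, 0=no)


Language requires equal numbers of a's and b's
PDA pushes for each 'a', pops for each 'b'
Number of a's = 5
Number of b's = 7
5 != 7 -> Reject

0


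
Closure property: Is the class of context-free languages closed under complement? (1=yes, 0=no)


CFL closure properties:
  Closed under: union, concatenation, Kleene star
  NOT closed under: intersection, complement
Operation 'complement' is in not-closed list -> No (not closed)

0


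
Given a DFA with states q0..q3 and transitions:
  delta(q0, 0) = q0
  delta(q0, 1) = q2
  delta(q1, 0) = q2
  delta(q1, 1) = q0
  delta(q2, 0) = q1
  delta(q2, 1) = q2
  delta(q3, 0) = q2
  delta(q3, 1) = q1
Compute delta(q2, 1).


Looking up transition function:
delta(q2, 1) in the table
Row: q2, Column: 1
Result: q2

q2


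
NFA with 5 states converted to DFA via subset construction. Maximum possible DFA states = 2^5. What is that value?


NFA has 5 states
Subset construction: each DFA state = subset of NFA states
Maximum subsets = 2^5
2^5 = 32

32


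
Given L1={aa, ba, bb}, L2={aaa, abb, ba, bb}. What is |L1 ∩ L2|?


L1 = {aa, ba, bb}
L2 = {aaa, abb, ba, bb}
Checking each string in L1 against L2:
  'aa': in L2? No
  'ba': in L2? Yes
  'bb': in L2? Yes
Intersection = {ba, bb}
|L1 ∩ L2| = 2

2


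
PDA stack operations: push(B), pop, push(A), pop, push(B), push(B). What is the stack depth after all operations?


Tracing stack operations:
  push(B) -> stack = [B], depth=1
  pop -> removed B, stack = [], depth=0
  push(A) -> stack = [A], depth=1
  pop -> removed A, stack = [], depth=0
  push(B) -> stack = [B], depth=1
  push(B) -> stack = [B,B], depth=2
Final depth = 2

2


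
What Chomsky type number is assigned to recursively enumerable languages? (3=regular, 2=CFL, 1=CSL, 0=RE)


Chomsky hierarchy levels:
  Type 3: Regular (DFA/NFA/regex)
  Type 2: Context-free (PDA)
  Type 1: Context-sensitive
  Type 0: Recursively enumerable (TM)
'recursively enumerable' corresponds to Type 0

0


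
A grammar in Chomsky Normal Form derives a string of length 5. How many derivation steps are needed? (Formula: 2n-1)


Chomsky Normal Form derivation:
String length n = 5
Each step either:
  - Splits a nonterminal into two (n-1 such steps)
  - Converts a nonterminal to terminal (n such steps)
Total = (n-1) + n = 2n - 1
= 2(5) - 1
= 10 - 1
= 9

9


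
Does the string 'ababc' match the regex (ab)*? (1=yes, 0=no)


Pattern: (ab)*
String: 'ababc'
Pattern requires: zero or more repetitions of 'ab'
Length 5 is odd -> cannot be (ab)* -> no match
Result: 0

0


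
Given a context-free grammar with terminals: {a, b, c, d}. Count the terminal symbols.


Terminal symbols: a, b, c, d
Counting each: a (#1), b (#2), c (#3), d (#4)
Total = 4

4


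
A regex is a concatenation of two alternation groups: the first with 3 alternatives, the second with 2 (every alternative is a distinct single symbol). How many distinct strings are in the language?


First group: 3 alternatives
Second group: 2 alternatives
Concatenation: each choice from group 1 pairs with each from group 2
Total = 3 x 2 = 6

6


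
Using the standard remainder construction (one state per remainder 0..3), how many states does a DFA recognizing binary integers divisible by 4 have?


Divisibility by 4 is tracked via the remainder mod 4: 0, 1, ..., 3
The construction assigns one state to each remainder
Number of remainders = 4

4


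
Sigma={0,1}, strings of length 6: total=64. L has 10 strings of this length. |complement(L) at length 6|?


Alphabet: {0,1}
String length: 6
Total strings of length 6 = 2^6 = 64
Strings in L = 10
Complement = total - |L|
= 64 - 10
= 54

54


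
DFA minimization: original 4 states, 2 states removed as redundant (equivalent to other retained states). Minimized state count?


Original DFA: 4 states
Redundant states removed: 2
Minimized states = original - removed
= 4 - 2
= 2

2


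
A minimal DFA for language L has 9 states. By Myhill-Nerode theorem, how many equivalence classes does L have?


Myhill-Nerode theorem:
Number of equivalence classes = number of states in minimal DFA
Minimal DFA states = 9
Therefore equivalence classes = 9

9


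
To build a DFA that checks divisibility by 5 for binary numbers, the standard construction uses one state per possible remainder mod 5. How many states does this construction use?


Divisibility by 5 is tracked via the remainder mod 5: 0, 1, ..., 4
The construction assigns one state to each remainder
Number of remainders = 5

5


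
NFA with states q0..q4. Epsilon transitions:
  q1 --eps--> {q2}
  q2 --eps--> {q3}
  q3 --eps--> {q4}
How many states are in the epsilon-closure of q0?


Starting from q0
Initialize closure = {q0}
q0 has no outgoing epsilon transitions -> nothing to add
Final closure: {q0}
Size = 1

1


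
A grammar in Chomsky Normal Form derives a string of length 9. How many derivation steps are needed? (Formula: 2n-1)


Chomsky Normal Form derivation:
String length n = 9
Each step either:
  - Splits a nonterminal into two (n-1 such steps)
  - Converts a nonterminal to terminal (n such steps)
Total = (n-1) + n = 2n - 1
= 2(9) - 1
= 18 - 1
= 17

17


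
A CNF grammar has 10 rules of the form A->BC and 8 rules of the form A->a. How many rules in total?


CNF allows two rule forms:
  A -> BC (binary): 10 rules
  A -> a (terminal): 8 rules
Total = 10 + 8 = 18

18


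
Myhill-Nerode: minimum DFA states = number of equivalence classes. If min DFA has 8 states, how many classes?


Myhill-Nerode theorem:
Number of equivalence classes = number of states in minimal DFA
Minimal DFA states = 8
Therefore equivalence classes = 8

8


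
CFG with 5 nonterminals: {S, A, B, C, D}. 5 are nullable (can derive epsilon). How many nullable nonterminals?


Nonterminals: {S, A, B, C, D}
A nonterminal is nullable if it can derive epsilon
Counting nullable nonterminals: 5
Total nullable = 5

5


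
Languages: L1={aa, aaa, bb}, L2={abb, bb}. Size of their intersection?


L1 = {aa, aaa, bb}
L2 = {abb, bb}
Checking each string in L1 against L2:
  'aa': in L2? No
  'aaa': in L2? No
  'bb': in L2? Yes
Intersection = {bb}
|L1 ∩ L2| = 1

1


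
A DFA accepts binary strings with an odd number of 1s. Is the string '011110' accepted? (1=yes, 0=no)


DFA has 2 states: q_even (start, accept=no) and q_odd
Processing string '011110' character by character:
  Position 0: read '0', 1-count=0 -> q_even (no change)
  Position 1: read '1', 1-count=1 -> q_odd
  Position 2: read '1', 1-count=2 -> q_even
  Position 3: read '1', 1-count=3 -> q_odd
  Position 4: read '1', 1-count=4 -> q_even
  Position 5: read '0', 1-count=4 -> q_even (no change)
Final state: q_even, total 1s = 4 (even); the DFA requires an odd count -> reject

0


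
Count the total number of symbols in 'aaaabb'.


String: 'aaaabb'
Counting characters:
  'a' appears 4 time(s)
  'b' appears 2 time(s)
Total length = 4 + 2 = 6

6


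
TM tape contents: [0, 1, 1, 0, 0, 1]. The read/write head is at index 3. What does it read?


Tape: [0, 1, 1, 0, 0, 1]
Positions: 0 1 2 3 4 5
Values:    0 1 1 0 0 1
Head at position 3
tape[3] = 0

0


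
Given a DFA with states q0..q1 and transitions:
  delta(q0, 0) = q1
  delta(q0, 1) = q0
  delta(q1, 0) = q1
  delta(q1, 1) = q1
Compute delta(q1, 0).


Looking up transition function:
delta(q1, 0) in the table
Row: q1, Column: 0
Result: q1

q1


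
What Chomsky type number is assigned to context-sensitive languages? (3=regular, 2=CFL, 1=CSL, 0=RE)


Chomsky hierarchy levels:
  Type 3: Regular (DFA/NFA/regex)
  Type 2: Context-free (PDA)
  Type 1: Context-sensitive
  Type 0: Recursively enumerable (TM)
'context-sensitive' corresponds to Type 1

1


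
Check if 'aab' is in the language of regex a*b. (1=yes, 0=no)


Pattern: a*b
String: 'aab'
Pattern requires: zero or more 'a's followed by exactly one 'b'
Found 2 leading 'a's
Remaining: 'b'
Remaining is exactly 'b' -> match
Result: 1

1


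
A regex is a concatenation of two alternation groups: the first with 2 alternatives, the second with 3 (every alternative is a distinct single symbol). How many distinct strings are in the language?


First group: 2 alternatives
Second group: 3 alternatives
Concatenation: each choice from group 1 pairs with each from group 2
Total = 2 x 3 = 6

6


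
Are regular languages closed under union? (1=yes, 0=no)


Regular languages are closed under all standard operations:
- Union: Yes (product construction)
- Intersection: Yes (product construction)
- Complement: Yes (swap accept/reject)
- Concatenation: Yes (NFA construction)
Operation: union -> Closed

1


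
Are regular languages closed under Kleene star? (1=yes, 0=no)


Regular languages are closed under:
- Union (DFA product construction)
- Intersection (DFA product construction)
- Complement (swap accept/reject states)
- Concatenation (NFA construction)
- Kleene star (NFA construction)
Kleene star is in this list
Therefore: closed

1


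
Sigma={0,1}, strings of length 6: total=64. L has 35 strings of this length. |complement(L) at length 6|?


Alphabet: {0,1}
String length: 6
Total strings of length 6 = 2^6 = 64
Strings in L = 35
Complement = total - |L|
= 64 - 35
= 29

29


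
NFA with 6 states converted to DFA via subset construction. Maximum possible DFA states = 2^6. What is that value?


NFA has 6 states
Subset construction: each DFA state = subset of NFA states
Maximum subsets = 2^6
2^6 = 64

64


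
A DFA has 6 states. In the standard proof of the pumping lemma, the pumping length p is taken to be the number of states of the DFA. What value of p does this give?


Pumping lemma for regular languages (standard proof):
Take p = |Q|, the number of DFA states.
Any string of length >= |Q| passes through |Q|+1 states while reading its first |Q| symbols,
so by pigeonhole some state repeats, giving the loop that can be pumped.
Here |Q| = 6
Therefore the proof uses p = 6

6


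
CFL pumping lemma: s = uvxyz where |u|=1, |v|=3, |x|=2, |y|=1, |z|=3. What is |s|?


|s| = |u| + |v| + |x| + |y| + |z|
= 1 + 3 + 2 + 1 + 3
= 4 + 2 + 4
= 6 + 4
= 10

10


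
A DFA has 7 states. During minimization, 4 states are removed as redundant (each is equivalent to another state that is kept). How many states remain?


Original DFA: 7 states
Redundant states removed: 4
Minimized states = original - removed
= 7 - 4
= 3

3


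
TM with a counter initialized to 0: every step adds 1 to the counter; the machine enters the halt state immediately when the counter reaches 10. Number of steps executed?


Counter starts at 0. Counting sequence:
  Step 1: counter = 1
  Step 2: counter = 2
  Step 3: counter = 3
  Step 4: counter = 4
  Step 5: counter = 5
  Step 6: counter = 6
  ...
  Step 10: counter = 10
Counter reached 10 -> halt
Total steps = 10

10


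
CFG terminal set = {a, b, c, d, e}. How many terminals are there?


Terminal symbols: a, b, c, d, e
Counting each: a (#1), b (#2), c (#3), d (#4), e (#5)
Total = 5

5


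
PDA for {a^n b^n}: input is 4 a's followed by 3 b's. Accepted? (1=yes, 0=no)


Language requires equal numbers of a's and b's
PDA pushes for each 'a', pops for each 'b'
Number of a's = 4
Number of b's = 3
4 != 3 -> Reject

0


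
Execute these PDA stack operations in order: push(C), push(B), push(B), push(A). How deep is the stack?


Tracing stack operations:
  push(C) -> stack = [C], depth=1
  push(B) -> stack = [C,B], depth=2
  push(B) -> stack = [C,B,B], depth=3
  push(A) -> stack = [C,B,B,A], depth=4
Final depth = 4

4


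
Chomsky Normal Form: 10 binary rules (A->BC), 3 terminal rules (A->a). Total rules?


CNF allows two rule forms:
  A -> BC (binary): 10 rules
  A -> a (terminal): 3 rules
Total = 10 + 3 = 13

13


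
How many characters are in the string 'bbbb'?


String: 'bbbb'
Counting characters:
  'b' appears 4 time(s)
Total length = 0 + 4 = 4

4


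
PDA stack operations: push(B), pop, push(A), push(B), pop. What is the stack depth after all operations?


Tracing stack operations:
  push(B) -> stack = [B], depth=1
  pop -> removed B, stack = [], depth=0
  push(A) -> stack = [A], depth=1
  push(B) -> stack = [A,B], depth=2
  pop -> removed B, stack = [A], depth=1
Final depth = 1

1


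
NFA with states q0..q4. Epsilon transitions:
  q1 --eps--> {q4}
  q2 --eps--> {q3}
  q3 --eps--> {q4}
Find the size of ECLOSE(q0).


Starting from q0
Initialize closure = {q0}
q0 has no outgoing epsilon transitions -> nothing to add
Final closure: {q0}
Size = 1

1


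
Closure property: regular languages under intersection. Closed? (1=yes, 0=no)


Regular languages are closed under:
- Union (DFA product construction)
- Intersection (DFA product construction)
- Complement (swap accept/reject states)
- Concatenation (NFA construction)
- Kleene star (NFA construction)
intersection is in this list
Therefore: closed

1


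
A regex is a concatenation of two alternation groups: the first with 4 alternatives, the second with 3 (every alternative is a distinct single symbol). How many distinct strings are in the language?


First group: 4 alternatives
Second group: 3 alternatives
Concatenation: each choice from group 1 pairs with each from group 2
Total = 4 x 3 = 12

12


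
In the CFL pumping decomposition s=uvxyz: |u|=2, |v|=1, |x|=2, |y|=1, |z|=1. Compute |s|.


|s| = |u| + |v| + |x| + |y| + |z|
= 2 + 1 + 2 + 1 + 1
= 3 + 2 + 2
= 5 + 2
= 7

7


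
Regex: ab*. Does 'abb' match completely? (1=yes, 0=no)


Pattern: ab*
String: 'abb'
Pattern requires: exactly one 'a' followed by zero or more 'b's
First char is 'a' -> OK
Rest 'bb': all b's? Yes
Result: 1

1


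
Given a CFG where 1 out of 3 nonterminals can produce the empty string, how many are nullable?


Nonterminals: {S, A, B}
A nonterminal is nullable if it can derive epsilon
Counting nullable nonterminals: 1
Total nullable = 1

1


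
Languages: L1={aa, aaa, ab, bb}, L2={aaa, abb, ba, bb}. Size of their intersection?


L1 = {aa, aaa, ab, bb}
L2 = {aaa, abb, ba, bb}
Checking each string in L1 against L2:
  'aa': in L2? No
  'aaa': in L2? Yes
  'ab': in L2? No
  'bb': in L2? Yes
Intersection = {aaa, bb}
|L1 ∩ L2| = 2

2


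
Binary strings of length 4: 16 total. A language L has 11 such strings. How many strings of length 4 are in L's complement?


Alphabet: {0,1}
String length: 4
Total strings of length 4 = 2^4 = 16
Strings in L = 11
Complement = total - |L|
= 16 - 11
= 5

5


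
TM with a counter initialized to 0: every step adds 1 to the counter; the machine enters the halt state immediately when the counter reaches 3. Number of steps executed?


Counter starts at 0. Counting sequence:
  Step 1: counter = 1
  Step 2: counter = 2
  Step 3: counter = 3
Counter reached 3 -> halt
Total steps = 3

3


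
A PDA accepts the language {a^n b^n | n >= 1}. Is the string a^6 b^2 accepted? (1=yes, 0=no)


Language requires equal numbers of a's and b's
PDA pushes for each 'a', pops for each 'b'
Number of a's = 6
Number of b's = 2
6 != 2 -> Reject

0


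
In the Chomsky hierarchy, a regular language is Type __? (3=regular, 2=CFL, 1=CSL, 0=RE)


Chomsky hierarchy levels:
  Type 3: Regular (DFA/NFA/regex)
  Type 2: Context-free (PDA)
  Type 1: Context-sensitive
  Type 0: Recursively enumerable (TM)
'regular' corresponds to Type 3

3


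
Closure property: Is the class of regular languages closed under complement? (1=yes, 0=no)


Regular languages are closed under all standard operations:
- Union: Yes (product construction)
- Intersection: Yes (product construction)
- Complement: Yes (swap accept/reject)
- Concatenation: Yes (NFA construction)
Operation: complement -> Closed

1


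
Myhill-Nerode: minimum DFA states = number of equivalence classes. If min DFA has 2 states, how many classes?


Myhill-Nerode theorem:
Number of equivalence classes = number of states in minimal DFA
Minimal DFA states = 2
Therefore equivalence classes = 2

2


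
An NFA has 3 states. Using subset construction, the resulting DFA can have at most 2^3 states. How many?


NFA has 3 states
Subset construction: each DFA state = subset of NFA states
Maximum subsets = 2^3
2^3 = 8

8


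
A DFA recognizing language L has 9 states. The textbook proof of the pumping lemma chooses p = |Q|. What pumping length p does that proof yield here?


Pumping lemma for regular languages (standard proof):
Take p = |Q|, the number of DFA states.
Any string of length >= |Q| passes through |Q|+1 states while reading its first |Q| symbols,
so by pigeonhole some state repeats, giving the loop that can be pumped.
Here |Q| = 9
Therefore the proof uses p = 9

9


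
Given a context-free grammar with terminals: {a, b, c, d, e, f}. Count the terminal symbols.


Terminal symbols: a, b, c, d, e, f
Counting each: a (#1), b (#2), c (#3), d (#4), e (#5), f (#6)
Total = 6

6


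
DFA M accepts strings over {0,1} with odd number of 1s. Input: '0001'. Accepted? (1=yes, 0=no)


DFA has 2 states: q_even (start, accept=no) and q_odd
Processing string '0001' character by character:
  Position 0: read '0', 1-count=0 -> q_even (no change)
  Position 1: read '0', 1-count=0 -> q_even (no change)
  Position 2: read '0', 1-count=0 -> q_even (no change)
  Position 3: read '1', 1-count=1 -> q_odd
Final state: q_odd, total 1s = 1 (odd); the DFA requires an odd count -> accept

1


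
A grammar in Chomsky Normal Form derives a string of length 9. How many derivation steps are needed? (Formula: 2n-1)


Chomsky Normal Form derivation:
String length n = 9
Each step either:
  - Splits a nonterminal into two (n-1 such steps)
  - Converts a nonterminal to terminal (n such steps)
Total = (n-1) + n = 2n - 1
= 2(9) - 1
= 18 - 1
= 17

17


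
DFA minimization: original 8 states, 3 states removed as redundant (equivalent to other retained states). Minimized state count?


Original DFA: 8 states
Redundant states removed: 3
Minimized states = original - removed
= 8 - 3
= 5

5


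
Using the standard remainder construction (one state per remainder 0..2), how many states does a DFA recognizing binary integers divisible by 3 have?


Divisibility by 3 is tracked via the remainder mod 3: 0, 1, ..., 2
The construction assigns one state to each remainder
Number of remainders = 3

3


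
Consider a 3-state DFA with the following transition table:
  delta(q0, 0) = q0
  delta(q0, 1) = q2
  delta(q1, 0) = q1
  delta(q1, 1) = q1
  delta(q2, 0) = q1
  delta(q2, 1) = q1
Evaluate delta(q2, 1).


Looking up transition function:
delta(q2, 1) in the table
Row: q2, Column: 1
Result: q1

q1


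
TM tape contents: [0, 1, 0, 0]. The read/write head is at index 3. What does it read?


Tape: [0, 1, 0, 0]
Positions: 0 1 2 3
Values:    0 1 0 0
Head at position 3
tape[3] = 0

0


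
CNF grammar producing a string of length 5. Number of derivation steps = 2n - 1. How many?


Chomsky Normal Form derivation:
String length n = 5
Each step either:
  - Splits a nonterminal into two (n-1 such steps)
  - Converts a nonterminal to terminal (n such steps)
Total = (n-1) + n = 2n - 1
= 2(5) - 1
= 10 - 1
= 9

9


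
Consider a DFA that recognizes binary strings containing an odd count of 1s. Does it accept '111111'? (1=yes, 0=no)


DFA has 2 states: q_even (start, accept=no) and q_odd
Processing string '111111' character by character:
  Position 0: read '1', 1-count=1 -> q_odd
  Position 1: read '1', 1-count=2 -> q_even
  Position 2: read '1', 1-count=3 -> q_odd
  Position 3: read '1', 1-count=4 -> q_even
  Position 4: read '1', 1-count=5 -> q_odd
  Position 5: read '1', 1-count=6 -> q_even
Final state: q_even, total 1s = 6 (even); the DFA requires an odd count -> reject

0


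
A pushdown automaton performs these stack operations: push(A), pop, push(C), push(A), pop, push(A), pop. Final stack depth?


Tracing stack operations:
  push(A) -> stack = [A], depth=1
  pop -> removed A, stack = [], depth=0
  push(C) -> stack = [C], depth=1
  push(A) -> stack = [C,A], depth=2
  pop -> removed A, stack = [C], depth=1
  push(A) -> stack = [C,A], depth=2
  pop -> removed A, stack = [C], depth=1
Final depth = 1

1


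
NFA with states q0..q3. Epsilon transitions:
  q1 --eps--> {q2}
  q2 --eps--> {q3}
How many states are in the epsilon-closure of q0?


Starting from q0
Initialize closure = {q0}
q0 has no outgoing epsilon transitions -> nothing to add
Final closure: {q0}
Size = 1

1


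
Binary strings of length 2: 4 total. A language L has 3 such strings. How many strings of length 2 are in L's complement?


Alphabet: {0,1}
String length: 2
Total strings of length 2 = 2^2 = 4
Strings in L = 3
Complement = total - |L|
= 4 - 3
= 1

1


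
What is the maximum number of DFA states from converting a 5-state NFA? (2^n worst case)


NFA has 5 states
Subset construction: each DFA state = subset of NFA states
Maximum subsets = 2^5
2^5 = 32

32


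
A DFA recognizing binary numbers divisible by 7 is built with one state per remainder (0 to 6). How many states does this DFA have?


Divisibility by 7 is tracked via the remainder mod 7: 0, 1, ..., 6
The construction assigns one state to each remainder
Number of remainders = 7

7


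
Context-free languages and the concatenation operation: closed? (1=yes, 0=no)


CFL closure properties:
  Closed under: union, concatenation, Kleene star
  NOT closed under: intersection, complement
Operation 'concatenation' is in closed list -> Yes (closed)

1


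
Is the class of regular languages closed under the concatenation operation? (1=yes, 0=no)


Regular languages are closed under:
- Union (DFA product construction)
- Intersection (DFA product construction)
- Complement (swap accept/reject states)
- Concatenation (NFA construction)
- Kleene star (NFA construction)
concatenation is in this list
Therefore: closed

1


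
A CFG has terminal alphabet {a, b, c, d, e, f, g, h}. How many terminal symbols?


Terminal symbols: a, b, c, d, e, f, g, h
Counting each: a (#1), b (#2), c (#3), d (#4), e (#5), f (#6), g (#7), h (#8)
Total = 8

8


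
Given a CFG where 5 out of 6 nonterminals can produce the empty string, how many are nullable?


Nonterminals: {S, A, B, C, D, E}
A nonterminal is nullable if it can derive epsilon
Counting nullable nonterminals: 5
Total nullable = 5

5


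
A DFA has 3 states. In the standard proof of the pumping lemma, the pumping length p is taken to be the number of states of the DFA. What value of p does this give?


Pumping lemma for regular languages (standard proof):
Take p = |Q|, the number of DFA states.
Any string of length >= |Q| passes through |Q|+1 states while reading its first |Q| symbols,
so by pigeonhole some state repeats, giving the loop that can be pumped.
Here |Q| = 3
Therefore the proof uses p = 3

3


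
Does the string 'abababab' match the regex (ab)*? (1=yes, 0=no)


Pattern: (ab)*
String: 'abababab'
Pattern requires: zero or more repetitions of 'ab'
Pairs: ['ab', 'ab', 'ab', 'ab']
All pairs are 'ab'? Yes
Result: 1

1


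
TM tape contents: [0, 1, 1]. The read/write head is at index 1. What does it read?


Tape: [0, 1, 1]
Positions: 0 1 2
Values:    0 1 1
Head at position 1
tape[1] = 1

1


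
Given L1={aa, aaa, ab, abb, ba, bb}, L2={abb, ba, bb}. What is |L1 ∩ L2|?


L1 = {aa, aaa, ab, abb, ba, bb}
L2 = {abb, ba, bb}
Checking each string in L1 against L2:
  'aa': in L2? No
  'aaa': in L2? No
  'ab': in L2? No
  'abb': in L2? Yes
  'ba': in L2? Yes
  'bb': in L2? Yes
Intersection = {abb, ba, bb}
|L1 ∩ L2| = 3

3


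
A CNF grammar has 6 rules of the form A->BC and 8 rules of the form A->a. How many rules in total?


CNF allows two rule forms:
  A -> BC (binary): 6 rules
  A -> a (terminal): 8 rules
Total = 6 + 8 = 14

14
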